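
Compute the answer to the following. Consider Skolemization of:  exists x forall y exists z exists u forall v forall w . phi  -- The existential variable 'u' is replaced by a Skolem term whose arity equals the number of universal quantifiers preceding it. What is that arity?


Quantifier prefix: exists x forall y exists z exists u forall v forall w
'u' is existentially quantified at position 4.
Universal variables preceding it: y
Skolem function arity = 1

1


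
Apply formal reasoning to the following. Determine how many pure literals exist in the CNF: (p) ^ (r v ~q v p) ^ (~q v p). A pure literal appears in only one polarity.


Check each variable for pure literal status:
p: pure positive
q: pure negative
r: pure positive
Pure literal count = 3

3


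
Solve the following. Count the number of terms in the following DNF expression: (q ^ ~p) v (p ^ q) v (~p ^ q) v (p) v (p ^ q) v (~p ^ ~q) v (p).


A DNF formula is a disjunction of terms (conjunctions).
Terms are separated by v.
Counting the disjuncts: 7 terms.

7


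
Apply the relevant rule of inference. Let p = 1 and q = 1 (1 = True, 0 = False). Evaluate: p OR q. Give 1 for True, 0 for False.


p = 1, q = 1
Operation: p OR q
Evaluate: 1 OR 1 = 1

1


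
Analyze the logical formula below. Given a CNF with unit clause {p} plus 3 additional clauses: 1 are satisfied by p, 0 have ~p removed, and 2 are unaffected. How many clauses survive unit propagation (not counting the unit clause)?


Satisfied (removed): 1
Shortened (remain): 0
Unchanged (remain): 2
Remaining = 0 + 2 = 2

2


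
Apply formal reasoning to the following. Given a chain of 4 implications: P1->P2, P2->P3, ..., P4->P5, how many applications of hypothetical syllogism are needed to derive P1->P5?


With 4 implications in a chain connecting 5 propositions:
P1->P2, P2->P3, ..., P4->P5
Steps needed = (number of implications) - 1 = 4 - 1 = 3

3


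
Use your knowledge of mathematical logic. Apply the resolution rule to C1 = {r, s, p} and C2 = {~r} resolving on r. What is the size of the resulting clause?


Remove r from C1 and ~r from C2.
C1 remainder: {s, p}
C2 remainder: {}
Union (resolvent): {p, s}
Resolvent has 2 literal(s).

2


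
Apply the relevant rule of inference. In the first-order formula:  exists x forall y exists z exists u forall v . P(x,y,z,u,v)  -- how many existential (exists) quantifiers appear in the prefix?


Quantifier prefix: exists x forall y exists z exists u forall v
Mark each quantifier type:
  E U E E U
Universal count = 2, Existential count = 3
Asked for existential (exists) quantifiers: 3

3


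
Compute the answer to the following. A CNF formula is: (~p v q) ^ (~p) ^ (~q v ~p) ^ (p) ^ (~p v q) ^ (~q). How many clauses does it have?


A CNF formula is a conjunction of clauses.
Clauses are separated by ^.
Counting the conjuncts: 6 clauses.

6


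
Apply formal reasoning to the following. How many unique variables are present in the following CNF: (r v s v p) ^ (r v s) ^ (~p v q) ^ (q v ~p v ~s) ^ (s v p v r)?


Identify each variable that appears in the formula.
Variables found: p, q, r, s
Count = 4

4


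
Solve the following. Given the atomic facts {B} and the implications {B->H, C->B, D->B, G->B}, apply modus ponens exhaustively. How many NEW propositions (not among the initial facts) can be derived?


Initial facts: {B}
Apply modus ponens to closure:
  B and B->H  =>  H
Final known: {B, H}
New propositions: {H}
Count = 1

1


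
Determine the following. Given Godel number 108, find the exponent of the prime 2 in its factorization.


Factorize 108 by dividing by 2 repeatedly.
Division steps: 2 divides 108 exactly 2 time(s).
Exponent of 2 = 2

2


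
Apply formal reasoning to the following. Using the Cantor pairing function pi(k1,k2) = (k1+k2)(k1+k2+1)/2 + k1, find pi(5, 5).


k1 + k2 = 10
(k1+k2)(k1+k2+1)/2 = 10 * 11 / 2 = 55
pi = 55 + 5 = 60

60


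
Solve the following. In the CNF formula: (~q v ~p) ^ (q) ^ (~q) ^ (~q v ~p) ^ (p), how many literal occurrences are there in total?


Counting literals in each clause:
Clause 1: 2 literal(s)
Clause 2: 1 literal(s)
Clause 3: 1 literal(s)
Clause 4: 2 literal(s)
Clause 5: 1 literal(s)
Total = 7

7


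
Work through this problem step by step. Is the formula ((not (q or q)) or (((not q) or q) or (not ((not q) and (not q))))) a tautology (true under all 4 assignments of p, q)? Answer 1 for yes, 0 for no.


Check all 4 assignments:
p=0, q=0: 1
p=0, q=1: 1
p=1, q=0: 1
p=1, q=1: 1
Satisfying count = 4/4.
Tautology iff count = 4: yes.

1


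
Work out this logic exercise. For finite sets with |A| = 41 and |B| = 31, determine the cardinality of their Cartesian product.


The Cartesian product A x B contains all ordered pairs (a, b).
|A x B| = |A| * |B| = 41 * 31 = 1271

1271


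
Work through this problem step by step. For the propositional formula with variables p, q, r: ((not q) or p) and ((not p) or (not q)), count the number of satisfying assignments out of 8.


Evaluate all 8 assignments for p, q, r:
p=0, q=0, r=0: 1
p=0, q=0, r=1: 1
p=0, q=1, r=0: 0
p=0, q=1, r=1: 0
p=1, q=0, r=0: 1
p=1, q=0, r=1: 1
p=1, q=1, r=0: 0
p=1, q=1, r=1: 0
Satisfying count = 4

4


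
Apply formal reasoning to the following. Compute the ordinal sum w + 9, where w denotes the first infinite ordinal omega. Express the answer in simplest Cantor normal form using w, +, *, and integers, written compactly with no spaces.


Compute w + 9.
Ordinal + is associative but NOT commutative; for finite n>0, n + w = w but w + n stays w+n.
w + 9 is already in normal form (a successor ordinal beyond w).
Result = w+9

w+9


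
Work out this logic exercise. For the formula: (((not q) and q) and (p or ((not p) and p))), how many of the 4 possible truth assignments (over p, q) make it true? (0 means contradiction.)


Check all 4 assignments:
p=0, q=0: 0
p=0, q=1: 0
p=1, q=0: 0
p=1, q=1: 0
Count of True = 0

0


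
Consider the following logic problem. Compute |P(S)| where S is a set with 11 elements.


The power set of a set with n elements has 2^n elements.
|P(S)| = 2^11 = 2048

2048


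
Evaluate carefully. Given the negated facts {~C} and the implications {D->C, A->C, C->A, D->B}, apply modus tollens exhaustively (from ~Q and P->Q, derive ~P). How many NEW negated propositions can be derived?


Initial negated facts: {~C}
Apply modus tollens to closure:
  ~C and D->C  =>  ~D
  ~C and A->C  =>  ~A
Final negated: {~A, ~C, ~D}
New negations: {~A, ~D}
Count = 2

2


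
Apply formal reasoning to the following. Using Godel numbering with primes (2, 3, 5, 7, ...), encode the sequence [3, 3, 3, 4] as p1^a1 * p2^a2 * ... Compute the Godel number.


Encode each element as an exponent of the corresponding prime:
  2^3 = 8
  3^3 = 27
  5^3 = 125
  7^4 = 2401
Product = 8 * 27 * 125 * 2401 = 64827000

64827000


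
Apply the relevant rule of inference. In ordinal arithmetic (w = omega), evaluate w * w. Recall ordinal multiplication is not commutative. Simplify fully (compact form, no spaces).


Compute w * w.
Ordinal * is associative and left-distributive over +, but NOT commutative; for finite n>1, n*w = w but w*n stays w*n.
w * w = w^2 by definition.
Result = w^2

w^2


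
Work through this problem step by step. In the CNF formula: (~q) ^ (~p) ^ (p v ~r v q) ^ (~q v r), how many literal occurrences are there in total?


Counting literals in each clause:
Clause 1: 1 literal(s)
Clause 2: 1 literal(s)
Clause 3: 3 literal(s)
Clause 4: 2 literal(s)
Total = 7

7


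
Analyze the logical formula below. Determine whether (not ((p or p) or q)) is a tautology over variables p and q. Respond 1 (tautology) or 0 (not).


Check all 4 assignments:
p=0, q=0: 1
p=0, q=1: 0
p=1, q=0: 0
p=1, q=1: 0
Satisfying count = 1/4.
Tautology iff count = 4: no.

0


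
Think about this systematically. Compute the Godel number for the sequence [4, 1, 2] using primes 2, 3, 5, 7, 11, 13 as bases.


Encode each element as an exponent of the corresponding prime:
  2^4 = 16
  3^1 = 3
  5^2 = 25
Product = 16 * 3 * 25 = 1200

1200


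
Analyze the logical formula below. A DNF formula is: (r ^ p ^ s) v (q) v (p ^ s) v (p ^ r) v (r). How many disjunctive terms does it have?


A DNF formula is a disjunction of terms (conjunctions).
Terms are separated by v.
Counting the disjuncts: 5 terms.

5


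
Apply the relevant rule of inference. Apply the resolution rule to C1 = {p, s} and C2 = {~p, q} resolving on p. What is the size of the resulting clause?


Remove p from C1 and ~p from C2.
C1 remainder: {s}
C2 remainder: {q}
Union (resolvent): {q, s}
Resolvent has 2 literal(s).

2


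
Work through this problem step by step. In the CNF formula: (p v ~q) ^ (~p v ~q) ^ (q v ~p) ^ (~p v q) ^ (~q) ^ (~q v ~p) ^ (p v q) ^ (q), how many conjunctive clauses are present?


A CNF formula is a conjunction of clauses.
Clauses are separated by ^.
Counting the conjuncts: 8 clauses.

8


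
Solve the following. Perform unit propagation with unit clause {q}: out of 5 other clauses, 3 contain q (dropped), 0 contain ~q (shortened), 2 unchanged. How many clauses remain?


Satisfied (removed): 3
Shortened (remain): 0
Unchanged (remain): 2
Remaining = 0 + 2 = 2

2


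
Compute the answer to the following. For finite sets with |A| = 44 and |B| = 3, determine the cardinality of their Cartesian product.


The Cartesian product A x B contains all ordered pairs (a, b).
|A x B| = |A| * |B| = 44 * 3 = 132

132


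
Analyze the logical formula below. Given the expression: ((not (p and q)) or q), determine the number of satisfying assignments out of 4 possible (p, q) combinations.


Check all 4 assignments:
p=0, q=0: 1
p=0, q=1: 1
p=1, q=0: 1
p=1, q=1: 1
Count of True = 4

4


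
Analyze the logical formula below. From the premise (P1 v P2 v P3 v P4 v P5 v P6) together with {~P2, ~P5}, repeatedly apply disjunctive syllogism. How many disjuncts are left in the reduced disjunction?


Original disjuncts (6): P1, P2, P3, P4, P5, P6
Negated (eliminate): ~P2, ~P5
Remaining disjuncts: P1, P3, P4, P6
Count = 6 - 2 = 4

4


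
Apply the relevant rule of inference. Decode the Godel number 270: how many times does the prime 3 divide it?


Factorize 270 by dividing by 3 repeatedly.
Division steps: 3 divides 270 exactly 3 time(s).
Exponent of 3 = 3

3


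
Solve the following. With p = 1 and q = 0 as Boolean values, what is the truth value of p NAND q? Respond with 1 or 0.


p = 1, q = 0
Operation: p NAND q
Evaluate: 1 NAND 0 = 1

1


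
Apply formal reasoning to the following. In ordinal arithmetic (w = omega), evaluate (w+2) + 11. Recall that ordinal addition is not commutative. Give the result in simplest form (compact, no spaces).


Compute (w+2) + 11.
Ordinal + is associative but NOT commutative; for finite n>0, n + w = w but w + n stays w+n.
By associativity: (w+2) + 11 = w + (2+11) = w+13.
Result = w+13

w+13


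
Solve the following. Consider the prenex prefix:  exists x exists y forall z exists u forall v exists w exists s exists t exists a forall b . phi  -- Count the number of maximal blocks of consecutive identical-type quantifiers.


Quantifier-type sequence: E E A E A E E E E A  (A=forall, E=exists)
Group into maximal same-type runs:
  Ex2 | Ax1 | Ex1 | Ax1 | Ex4 | Ax1
Number of blocks = 6

6


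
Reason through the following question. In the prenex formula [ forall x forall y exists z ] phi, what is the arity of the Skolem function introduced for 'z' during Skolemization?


Quantifier prefix: forall x forall y exists z
'z' is existentially quantified at position 3.
Universal variables preceding it: x, y
Skolem function arity = 2

2


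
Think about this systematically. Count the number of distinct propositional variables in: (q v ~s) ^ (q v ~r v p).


Identify each variable that appears in the formula.
Variables found: p, q, r, s
Count = 4

4


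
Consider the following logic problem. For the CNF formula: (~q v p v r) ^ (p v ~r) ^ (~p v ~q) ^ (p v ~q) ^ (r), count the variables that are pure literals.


Check each variable for pure literal status:
p: mixed (not pure)
q: pure negative
r: mixed (not pure)
Pure literal count = 1

1


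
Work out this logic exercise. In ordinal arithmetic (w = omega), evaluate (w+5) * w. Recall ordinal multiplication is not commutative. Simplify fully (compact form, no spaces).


Compute (w+5) * w.
Ordinal * is associative and left-distributive over +, but NOT commutative; for finite n>1, n*w = w but w*n stays w*n.
(w+5) * w = sup{(w+5)*k : k<w} = sup{w*k+5} = w^2 (the +5 tail is absorbed in the limit).
Result = w^2

w^2


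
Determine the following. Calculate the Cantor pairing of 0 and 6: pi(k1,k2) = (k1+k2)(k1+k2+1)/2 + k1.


k1 + k2 = 6
(k1+k2)(k1+k2+1)/2 = 6 * 7 / 2 = 21
pi = 21 + 0 = 21

21


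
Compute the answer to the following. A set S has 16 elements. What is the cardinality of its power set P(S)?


The power set of a set with n elements has 2^n elements.
|P(S)| = 2^16 = 65536

65536


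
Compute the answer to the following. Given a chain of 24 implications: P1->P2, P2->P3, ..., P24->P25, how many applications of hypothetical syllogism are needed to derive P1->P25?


With 24 implications in a chain connecting 25 propositions:
P1->P2, P2->P3, ..., P24->P25
Steps needed = (number of implications) - 1 = 24 - 1 = 23

23


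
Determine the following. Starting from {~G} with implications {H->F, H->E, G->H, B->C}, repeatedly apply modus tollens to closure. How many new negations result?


Initial negated facts: {~G}
Apply modus tollens to closure:
  (no implication fires)
Final negated: {~G}
New negations: {(none)}
Count = 0

0


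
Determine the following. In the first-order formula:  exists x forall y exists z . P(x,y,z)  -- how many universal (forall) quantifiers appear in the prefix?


Quantifier prefix: exists x forall y exists z
Mark each quantifier type:
  E U E
Universal count = 1, Existential count = 2
Asked for universal (forall) quantifiers: 1

1


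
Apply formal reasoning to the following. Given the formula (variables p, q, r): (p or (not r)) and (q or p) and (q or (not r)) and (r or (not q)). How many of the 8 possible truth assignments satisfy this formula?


Evaluate all 8 assignments for p, q, r:
p=0, q=0, r=0: 0
p=0, q=0, r=1: 0
p=0, q=1, r=0: 0
p=0, q=1, r=1: 0
p=1, q=0, r=0: 1
p=1, q=0, r=1: 0
p=1, q=1, r=0: 0
p=1, q=1, r=1: 1
Satisfying count = 2

2


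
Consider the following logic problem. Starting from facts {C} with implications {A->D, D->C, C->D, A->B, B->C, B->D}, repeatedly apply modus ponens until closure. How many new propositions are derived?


Initial facts: {C}
Apply modus ponens to closure:
  C and C->D  =>  D
Final known: {C, D}
New propositions: {D}
Count = 1

1


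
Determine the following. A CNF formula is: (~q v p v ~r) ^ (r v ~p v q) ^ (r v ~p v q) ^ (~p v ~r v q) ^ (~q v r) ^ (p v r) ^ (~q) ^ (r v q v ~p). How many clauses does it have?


A CNF formula is a conjunction of clauses.
Clauses are separated by ^.
Counting the conjuncts: 8 clauses.

8


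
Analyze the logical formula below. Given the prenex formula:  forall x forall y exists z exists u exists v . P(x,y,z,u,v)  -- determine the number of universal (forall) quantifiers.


Quantifier prefix: forall x forall y exists z exists u exists v
Mark each quantifier type:
  U U E E E
Universal count = 2, Existential count = 3
Asked for universal (forall) quantifiers: 2

2


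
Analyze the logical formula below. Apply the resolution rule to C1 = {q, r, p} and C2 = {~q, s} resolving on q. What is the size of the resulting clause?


Remove q from C1 and ~q from C2.
C1 remainder: {r, p}
C2 remainder: {s}
Union (resolvent): {p, r, s}
Resolvent has 3 literal(s).

3


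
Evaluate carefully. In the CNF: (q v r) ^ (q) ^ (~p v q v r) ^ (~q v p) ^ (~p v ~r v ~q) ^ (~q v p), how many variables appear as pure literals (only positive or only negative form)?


Check each variable for pure literal status:
p: mixed (not pure)
q: mixed (not pure)
r: mixed (not pure)
Pure literal count = 0

0


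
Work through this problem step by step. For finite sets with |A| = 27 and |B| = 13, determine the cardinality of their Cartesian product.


The Cartesian product A x B contains all ordered pairs (a, b).
|A x B| = |A| * |B| = 27 * 13 = 351

351


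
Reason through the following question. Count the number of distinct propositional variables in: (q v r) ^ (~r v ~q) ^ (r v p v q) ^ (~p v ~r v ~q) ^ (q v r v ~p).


Identify each variable that appears in the formula.
Variables found: p, q, r
Count = 3

3


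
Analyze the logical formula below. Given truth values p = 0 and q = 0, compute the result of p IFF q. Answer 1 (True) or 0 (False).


p = 0, q = 0
Operation: p IFF q
Evaluate: 0 IFF 0 = 1

1


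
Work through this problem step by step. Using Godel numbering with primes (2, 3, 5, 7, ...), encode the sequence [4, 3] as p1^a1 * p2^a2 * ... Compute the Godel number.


Encode each element as an exponent of the corresponding prime:
  2^4 = 16
  3^3 = 27
Product = 16 * 27 = 432

432


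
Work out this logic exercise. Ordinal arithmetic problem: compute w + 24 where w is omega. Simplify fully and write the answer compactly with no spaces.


Compute w + 24.
Ordinal + is associative but NOT commutative; for finite n>0, n + w = w but w + n stays w+n.
w + 24 is already in normal form (a successor ordinal beyond w).
Result = w+24

w+24


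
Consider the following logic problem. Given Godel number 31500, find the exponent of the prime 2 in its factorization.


Factorize 31500 by dividing by 2 repeatedly.
Division steps: 2 divides 31500 exactly 2 time(s).
Exponent of 2 = 2

2


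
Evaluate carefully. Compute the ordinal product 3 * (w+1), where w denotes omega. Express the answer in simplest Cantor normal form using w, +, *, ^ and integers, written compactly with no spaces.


Compute 3 * (w+1).
Ordinal * is associative and left-distributive over +, but NOT commutative; for finite n>1, n*w = w but w*n stays w*n.
By left-distributivity: 3 * (w+1) = 3*w + 3*1 = w + 3 = w+3.
Result = w+3

w+3


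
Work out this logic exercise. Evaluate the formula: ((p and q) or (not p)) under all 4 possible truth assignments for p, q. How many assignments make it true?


Check all 4 assignments:
p=0, q=0: 1
p=0, q=1: 1
p=1, q=0: 0
p=1, q=1: 1
Count of True = 3

3


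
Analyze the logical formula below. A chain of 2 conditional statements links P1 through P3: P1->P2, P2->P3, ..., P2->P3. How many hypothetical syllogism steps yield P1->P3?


With 2 implications in a chain connecting 3 propositions:
P1->P2, P2->P3, ..., P2->P3
Steps needed = (number of implications) - 1 = 2 - 1 = 1

1


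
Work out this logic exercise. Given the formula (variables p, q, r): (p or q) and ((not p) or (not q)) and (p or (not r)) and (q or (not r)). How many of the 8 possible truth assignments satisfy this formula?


Evaluate all 8 assignments for p, q, r:
p=0, q=0, r=0: 0
p=0, q=0, r=1: 0
p=0, q=1, r=0: 1
p=0, q=1, r=1: 0
p=1, q=0, r=0: 1
p=1, q=0, r=1: 0
p=1, q=1, r=0: 0
p=1, q=1, r=1: 0
Satisfying count = 2

2


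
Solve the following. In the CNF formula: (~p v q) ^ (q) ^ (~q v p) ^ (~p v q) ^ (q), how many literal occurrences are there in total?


Counting literals in each clause:
Clause 1: 2 literal(s)
Clause 2: 1 literal(s)
Clause 3: 2 literal(s)
Clause 4: 2 literal(s)
Clause 5: 1 literal(s)
Total = 8

8


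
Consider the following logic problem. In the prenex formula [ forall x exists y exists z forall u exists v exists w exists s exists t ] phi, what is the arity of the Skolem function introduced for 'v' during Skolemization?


Quantifier prefix: forall x exists y exists z forall u exists v exists w exists s exists t
'v' is existentially quantified at position 5.
Universal variables preceding it: x, u
Skolem function arity = 2

2


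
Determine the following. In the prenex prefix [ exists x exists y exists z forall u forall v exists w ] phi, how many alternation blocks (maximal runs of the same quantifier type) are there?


Quantifier-type sequence: E E E A A E  (A=forall, E=exists)
Group into maximal same-type runs:
  Ex3 | Ax2 | Ex1
Number of blocks = 3

3


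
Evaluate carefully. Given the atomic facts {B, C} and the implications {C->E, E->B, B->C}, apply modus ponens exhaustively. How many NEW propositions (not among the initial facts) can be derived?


Initial facts: {B, C}
Apply modus ponens to closure:
  C and C->E  =>  E
Final known: {B, C, E}
New propositions: {E}
Count = 1

1


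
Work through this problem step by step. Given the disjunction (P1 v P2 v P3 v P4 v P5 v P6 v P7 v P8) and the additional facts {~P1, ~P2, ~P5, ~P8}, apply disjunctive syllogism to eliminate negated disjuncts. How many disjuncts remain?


Original disjuncts (8): P1, P2, P3, P4, P5, P6, P7, P8
Negated (eliminate): ~P1, ~P2, ~P5, ~P8
Remaining disjuncts: P3, P4, P6, P7
Count = 8 - 4 = 4

4


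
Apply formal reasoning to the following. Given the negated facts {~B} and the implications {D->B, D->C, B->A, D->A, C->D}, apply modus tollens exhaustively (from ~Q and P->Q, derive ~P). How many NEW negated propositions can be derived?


Initial negated facts: {~B}
Apply modus tollens to closure:
  ~B and D->B  =>  ~D
  ~D and C->D  =>  ~C
Final negated: {~B, ~C, ~D}
New negations: {~C, ~D}
Count = 2

2


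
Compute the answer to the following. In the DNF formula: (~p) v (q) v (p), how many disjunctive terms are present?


A DNF formula is a disjunction of terms (conjunctions).
Terms are separated by v.
Counting the disjuncts: 3 terms.

3


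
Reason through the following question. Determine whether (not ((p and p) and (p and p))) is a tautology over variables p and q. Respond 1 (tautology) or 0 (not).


Check all 4 assignments:
p=0, q=0: 1
p=0, q=1: 1
p=1, q=0: 0
p=1, q=1: 0
Satisfying count = 2/4.
Tautology iff count = 4: no.

0


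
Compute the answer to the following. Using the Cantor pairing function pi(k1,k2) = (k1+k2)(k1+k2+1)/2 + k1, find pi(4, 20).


k1 + k2 = 24
(k1+k2)(k1+k2+1)/2 = 24 * 25 / 2 = 300
pi = 300 + 4 = 304

304


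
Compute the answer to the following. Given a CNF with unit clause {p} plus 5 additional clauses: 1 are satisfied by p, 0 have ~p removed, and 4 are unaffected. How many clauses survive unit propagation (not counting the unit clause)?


Satisfied (removed): 1
Shortened (remain): 0
Unchanged (remain): 4
Remaining = 0 + 4 = 4

4


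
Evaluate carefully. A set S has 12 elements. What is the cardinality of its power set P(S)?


The power set of a set with n elements has 2^n elements.
|P(S)| = 2^12 = 4096

4096


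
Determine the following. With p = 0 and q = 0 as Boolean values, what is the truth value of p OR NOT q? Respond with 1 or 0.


p = 0, q = 0
Operation: p OR NOT q
Evaluate: 0 OR NOT 0 = 1

1


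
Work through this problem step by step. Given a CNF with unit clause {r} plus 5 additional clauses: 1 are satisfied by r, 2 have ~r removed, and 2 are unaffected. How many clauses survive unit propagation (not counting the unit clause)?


Satisfied (removed): 1
Shortened (remain): 2
Unchanged (remain): 2
Remaining = 2 + 2 = 4

4


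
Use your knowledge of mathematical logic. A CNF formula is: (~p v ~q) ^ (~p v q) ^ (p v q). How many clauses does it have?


A CNF formula is a conjunction of clauses.
Clauses are separated by ^.
Counting the conjuncts: 3 clauses.

3


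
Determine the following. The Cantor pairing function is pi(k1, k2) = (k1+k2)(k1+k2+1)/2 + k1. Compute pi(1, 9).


k1 + k2 = 10
(k1+k2)(k1+k2+1)/2 = 10 * 11 / 2 = 55
pi = 55 + 1 = 56

56


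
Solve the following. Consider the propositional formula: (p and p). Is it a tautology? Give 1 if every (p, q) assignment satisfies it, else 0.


Check all 4 assignments:
p=0, q=0: 0
p=0, q=1: 0
p=1, q=0: 1
p=1, q=1: 1
Satisfying count = 2/4.
Tautology iff count = 4: no.

0


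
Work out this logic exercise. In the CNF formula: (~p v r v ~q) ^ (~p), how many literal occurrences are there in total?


Counting literals in each clause:
Clause 1: 3 literal(s)
Clause 2: 1 literal(s)
Total = 4

4


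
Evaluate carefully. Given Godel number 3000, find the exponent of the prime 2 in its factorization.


Factorize 3000 by dividing by 2 repeatedly.
Division steps: 2 divides 3000 exactly 3 time(s).
Exponent of 2 = 3

3


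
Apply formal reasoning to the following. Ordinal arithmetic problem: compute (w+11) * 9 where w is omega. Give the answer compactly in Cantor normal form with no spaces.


Compute (w+11) * 9.
Ordinal * is associative and left-distributive over +, but NOT commutative; for finite n>1, n*w = w but w*n stays w*n.
(w+11) * 9 = (w+11) repeated 9 times. Each intermediate +11 is absorbed by the following w; only the last survives: w*9+11.
Result = w*9+11

w*9+11


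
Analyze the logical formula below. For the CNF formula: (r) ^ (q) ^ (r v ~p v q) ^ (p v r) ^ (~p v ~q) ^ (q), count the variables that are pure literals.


Check each variable for pure literal status:
p: mixed (not pure)
q: mixed (not pure)
r: pure positive
Pure literal count = 1

1


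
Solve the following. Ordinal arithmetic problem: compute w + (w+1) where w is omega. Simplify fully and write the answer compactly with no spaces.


Compute w + (w+1).
Ordinal + is associative but NOT commutative; for finite n>0, n + w = w but w + n stays w+n.
w + (w+1) = (w+w) + 1 = w*2+1.
Result = w*2+1

w*2+1


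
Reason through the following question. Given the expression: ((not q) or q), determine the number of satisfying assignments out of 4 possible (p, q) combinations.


Check all 4 assignments:
p=0, q=0: 1
p=0, q=1: 1
p=1, q=0: 1
p=1, q=1: 1
Count of True = 4

4


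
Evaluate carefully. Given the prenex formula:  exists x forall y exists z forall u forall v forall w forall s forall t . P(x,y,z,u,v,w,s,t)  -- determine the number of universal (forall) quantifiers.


Quantifier prefix: exists x forall y exists z forall u forall v forall w forall s forall t
Mark each quantifier type:
  E U E U U U U U
Universal count = 6, Existential count = 2
Asked for universal (forall) quantifiers: 6

6


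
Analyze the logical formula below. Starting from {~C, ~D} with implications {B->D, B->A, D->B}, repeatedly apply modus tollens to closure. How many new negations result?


Initial negated facts: {~C, ~D}
Apply modus tollens to closure:
  ~D and B->D  =>  ~B
Final negated: {~B, ~C, ~D}
New negations: {~B}
Count = 1

1


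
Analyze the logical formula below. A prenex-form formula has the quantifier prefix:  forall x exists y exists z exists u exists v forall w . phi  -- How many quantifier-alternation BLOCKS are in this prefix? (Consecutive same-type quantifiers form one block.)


Quantifier-type sequence: A E E E E A  (A=forall, E=exists)
Group into maximal same-type runs:
  Ax1 | Ex4 | Ax1
Number of blocks = 3

3


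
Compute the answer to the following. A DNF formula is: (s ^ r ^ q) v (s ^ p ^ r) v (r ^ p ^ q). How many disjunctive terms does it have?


A DNF formula is a disjunction of terms (conjunctions).
Terms are separated by v.
Counting the disjuncts: 3 terms.

3


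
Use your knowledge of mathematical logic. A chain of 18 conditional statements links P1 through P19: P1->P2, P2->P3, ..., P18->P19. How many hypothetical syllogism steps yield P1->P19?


With 18 implications in a chain connecting 19 propositions:
P1->P2, P2->P3, ..., P18->P19
Steps needed = (number of implications) - 1 = 18 - 1 = 17

17


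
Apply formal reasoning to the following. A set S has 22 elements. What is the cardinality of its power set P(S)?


The power set of a set with n elements has 2^n elements.
|P(S)| = 2^22 = 4194304

4194304


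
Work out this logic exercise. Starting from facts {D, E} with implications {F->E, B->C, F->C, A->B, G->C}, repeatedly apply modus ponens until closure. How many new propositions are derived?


Initial facts: {D, E}
Apply modus ponens to closure:
  (no implication fires)
Final known: {D, E}
New propositions: {(none)}
Count = 0

0


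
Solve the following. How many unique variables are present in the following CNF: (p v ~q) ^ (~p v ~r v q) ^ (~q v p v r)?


Identify each variable that appears in the formula.
Variables found: p, q, r
Count = 3

3


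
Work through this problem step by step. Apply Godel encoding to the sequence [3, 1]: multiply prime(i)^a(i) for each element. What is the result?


Encode each element as an exponent of the corresponding prime:
  2^3 = 8
  3^1 = 3
Product = 8 * 3 = 24

24


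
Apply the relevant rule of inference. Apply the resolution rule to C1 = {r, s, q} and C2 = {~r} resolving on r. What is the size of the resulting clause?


Remove r from C1 and ~r from C2.
C1 remainder: {s, q}
C2 remainder: {}
Union (resolvent): {q, s}
Resolvent has 2 literal(s).

2


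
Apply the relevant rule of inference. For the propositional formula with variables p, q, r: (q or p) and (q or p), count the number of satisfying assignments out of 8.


Evaluate all 8 assignments for p, q, r:
p=0, q=0, r=0: 0
p=0, q=0, r=1: 0
p=0, q=1, r=0: 1
p=0, q=1, r=1: 1
p=1, q=0, r=0: 1
p=1, q=0, r=1: 1
p=1, q=1, r=0: 1
p=1, q=1, r=1: 1
Satisfying count = 6

6


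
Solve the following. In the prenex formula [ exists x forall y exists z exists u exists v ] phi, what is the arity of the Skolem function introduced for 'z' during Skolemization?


Quantifier prefix: exists x forall y exists z exists u exists v
'z' is existentially quantified at position 3.
Universal variables preceding it: y
Skolem function arity = 1

1


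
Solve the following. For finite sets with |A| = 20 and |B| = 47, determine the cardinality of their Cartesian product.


The Cartesian product A x B contains all ordered pairs (a, b).
|A x B| = |A| * |B| = 20 * 47 = 940

940


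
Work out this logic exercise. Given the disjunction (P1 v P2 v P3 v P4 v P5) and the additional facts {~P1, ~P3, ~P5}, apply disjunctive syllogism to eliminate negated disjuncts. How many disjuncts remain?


Original disjuncts (5): P1, P2, P3, P4, P5
Negated (eliminate): ~P1, ~P3, ~P5
Remaining disjuncts: P2, P4
Count = 5 - 3 = 2

2


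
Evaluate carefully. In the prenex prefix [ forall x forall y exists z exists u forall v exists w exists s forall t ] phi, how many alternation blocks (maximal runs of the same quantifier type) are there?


Quantifier-type sequence: A A E E A E E A  (A=forall, E=exists)
Group into maximal same-type runs:
  Ax2 | Ex2 | Ax1 | Ex2 | Ax1
Number of blocks = 5

5


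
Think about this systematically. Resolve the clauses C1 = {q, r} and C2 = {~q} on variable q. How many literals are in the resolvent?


Remove q from C1 and ~q from C2.
C1 remainder: {r}
C2 remainder: {}
Union (resolvent): {r}
Resolvent has 1 literal(s).

1


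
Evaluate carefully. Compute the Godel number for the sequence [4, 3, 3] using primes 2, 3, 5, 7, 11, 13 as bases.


Encode each element as an exponent of the corresponding prime:
  2^4 = 16
  3^3 = 27
  5^3 = 125
Product = 16 * 27 * 125 = 54000

54000


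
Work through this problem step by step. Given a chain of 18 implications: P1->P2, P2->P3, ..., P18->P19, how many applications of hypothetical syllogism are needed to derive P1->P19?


With 18 implications in a chain connecting 19 propositions:
P1->P2, P2->P3, ..., P18->P19
Steps needed = (number of implications) - 1 = 18 - 1 = 17

17


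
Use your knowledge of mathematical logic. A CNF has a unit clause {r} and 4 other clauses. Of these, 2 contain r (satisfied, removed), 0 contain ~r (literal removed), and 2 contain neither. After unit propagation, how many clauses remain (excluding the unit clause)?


Satisfied (removed): 2
Shortened (remain): 0
Unchanged (remain): 2
Remaining = 0 + 2 = 2

2


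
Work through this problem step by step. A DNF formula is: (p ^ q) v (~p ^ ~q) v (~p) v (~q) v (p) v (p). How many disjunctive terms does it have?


A DNF formula is a disjunction of terms (conjunctions).
Terms are separated by v.
Counting the disjuncts: 6 terms.

6


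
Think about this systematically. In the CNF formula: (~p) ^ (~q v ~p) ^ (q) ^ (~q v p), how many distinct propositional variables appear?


Identify each variable that appears in the formula.
Variables found: p, q
Count = 2

2


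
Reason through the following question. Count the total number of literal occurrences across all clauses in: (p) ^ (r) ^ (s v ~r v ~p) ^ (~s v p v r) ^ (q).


Counting literals in each clause:
Clause 1: 1 literal(s)
Clause 2: 1 literal(s)
Clause 3: 3 literal(s)
Clause 4: 3 literal(s)
Clause 5: 1 literal(s)
Total = 9

9


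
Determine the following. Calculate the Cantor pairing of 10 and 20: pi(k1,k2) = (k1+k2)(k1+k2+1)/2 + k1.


k1 + k2 = 30
(k1+k2)(k1+k2+1)/2 = 30 * 31 / 2 = 465
pi = 465 + 10 = 475

475


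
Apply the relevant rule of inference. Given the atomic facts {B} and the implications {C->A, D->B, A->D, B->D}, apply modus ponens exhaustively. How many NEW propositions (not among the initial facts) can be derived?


Initial facts: {B}
Apply modus ponens to closure:
  B and B->D  =>  D
Final known: {B, D}
New propositions: {D}
Count = 1

1


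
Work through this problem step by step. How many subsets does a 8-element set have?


The power set of a set with n elements has 2^n elements.
|P(S)| = 2^8 = 256

256


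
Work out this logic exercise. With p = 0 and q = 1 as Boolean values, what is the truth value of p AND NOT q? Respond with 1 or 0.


p = 0, q = 1
Operation: p AND NOT q
Evaluate: 0 AND NOT 1 = 0

0


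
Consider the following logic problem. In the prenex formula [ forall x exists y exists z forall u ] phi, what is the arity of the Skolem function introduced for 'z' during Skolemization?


Quantifier prefix: forall x exists y exists z forall u
'z' is existentially quantified at position 3.
Universal variables preceding it: x
Skolem function arity = 1

1


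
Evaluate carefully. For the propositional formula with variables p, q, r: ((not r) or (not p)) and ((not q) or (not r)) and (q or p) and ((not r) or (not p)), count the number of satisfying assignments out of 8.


Evaluate all 8 assignments for p, q, r:
p=0, q=0, r=0: 0
p=0, q=0, r=1: 0
p=0, q=1, r=0: 1
p=0, q=1, r=1: 0
p=1, q=0, r=0: 1
p=1, q=0, r=1: 0
p=1, q=1, r=0: 1
p=1, q=1, r=1: 0
Satisfying count = 3

3


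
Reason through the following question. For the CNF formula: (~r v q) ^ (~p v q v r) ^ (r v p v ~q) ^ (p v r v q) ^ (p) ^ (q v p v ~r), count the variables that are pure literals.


Check each variable for pure literal status:
p: mixed (not pure)
q: mixed (not pure)
r: mixed (not pure)
Pure literal count = 0

0


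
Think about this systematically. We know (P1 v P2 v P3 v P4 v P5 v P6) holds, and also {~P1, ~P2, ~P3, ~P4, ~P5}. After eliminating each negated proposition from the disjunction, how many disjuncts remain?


Original disjuncts (6): P1, P2, P3, P4, P5, P6
Negated (eliminate): ~P1, ~P2, ~P3, ~P4, ~P5
Remaining disjuncts: P6
Count = 6 - 5 = 1

1


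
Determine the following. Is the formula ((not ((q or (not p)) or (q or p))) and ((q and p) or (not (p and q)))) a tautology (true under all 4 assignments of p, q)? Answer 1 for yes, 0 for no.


Check all 4 assignments:
p=0, q=0: 0
p=0, q=1: 0
p=1, q=0: 0
p=1, q=1: 0
Satisfying count = 0/4.
Tautology iff count = 4: no.

0


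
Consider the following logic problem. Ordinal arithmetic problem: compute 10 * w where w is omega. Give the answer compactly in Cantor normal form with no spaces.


Compute 10 * w.
Ordinal * is associative and left-distributive over +, but NOT commutative; for finite n>1, n*w = w but w*n stays w*n.
For finite n>0, n * w = sup{n*k : k<w} = w. So 10 * w = w.
Result = w

w


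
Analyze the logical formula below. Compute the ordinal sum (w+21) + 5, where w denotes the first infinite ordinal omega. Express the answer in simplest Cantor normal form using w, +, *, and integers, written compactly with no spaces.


Compute (w+21) + 5.
Ordinal + is associative but NOT commutative; for finite n>0, n + w = w but w + n stays w+n.
By associativity: (w+21) + 5 = w + (21+5) = w+26.
Result = w+26

w+26


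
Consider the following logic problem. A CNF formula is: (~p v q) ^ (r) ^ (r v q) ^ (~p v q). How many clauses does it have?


A CNF formula is a conjunction of clauses.
Clauses are separated by ^.
Counting the conjuncts: 4 clauses.

4


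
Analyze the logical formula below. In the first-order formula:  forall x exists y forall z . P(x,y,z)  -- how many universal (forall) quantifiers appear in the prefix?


Quantifier prefix: forall x exists y forall z
Mark each quantifier type:
  U E U
Universal count = 2, Existential count = 1
Asked for universal (forall) quantifiers: 2

2


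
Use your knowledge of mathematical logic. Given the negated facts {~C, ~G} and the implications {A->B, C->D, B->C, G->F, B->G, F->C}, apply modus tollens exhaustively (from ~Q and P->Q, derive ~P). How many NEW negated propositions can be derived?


Initial negated facts: {~C, ~G}
Apply modus tollens to closure:
  ~C and B->C  =>  ~B
  ~C and F->C  =>  ~F
  ~B and A->B  =>  ~A
Final negated: {~A, ~B, ~C, ~F, ~G}
New negations: {~A, ~B, ~F}
Count = 3

3


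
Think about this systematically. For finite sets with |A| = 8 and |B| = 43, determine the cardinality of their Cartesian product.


The Cartesian product A x B contains all ordered pairs (a, b).
|A x B| = |A| * |B| = 8 * 43 = 344

344


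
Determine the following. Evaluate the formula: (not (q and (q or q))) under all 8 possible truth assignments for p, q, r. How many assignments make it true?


Check all 8 assignments:
p=0, q=0, r=0: 1
p=0, q=0, r=1: 1
p=0, q=1, r=0: 0
p=0, q=1, r=1: 0
p=1, q=0, r=0: 1
p=1, q=0, r=1: 1
p=1, q=1, r=0: 0
p=1, q=1, r=1: 0
Count of True = 4

4


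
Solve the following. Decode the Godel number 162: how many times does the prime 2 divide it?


Factorize 162 by dividing by 2 repeatedly.
Division steps: 2 divides 162 exactly 1 time(s).
Exponent of 2 = 1

1


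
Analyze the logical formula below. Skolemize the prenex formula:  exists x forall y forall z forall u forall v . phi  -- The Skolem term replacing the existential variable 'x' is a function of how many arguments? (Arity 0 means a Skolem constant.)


Quantifier prefix: exists x forall y forall z forall u forall v
'x' is existentially quantified at position 1.
No universal quantifiers precede it.
Skolem function arity = 0 (a Skolem constant)

0


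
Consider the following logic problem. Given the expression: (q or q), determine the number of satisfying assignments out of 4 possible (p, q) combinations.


Check all 4 assignments:
p=0, q=0: 0
p=0, q=1: 1
p=1, q=0: 0
p=1, q=1: 1
Count of True = 2

2


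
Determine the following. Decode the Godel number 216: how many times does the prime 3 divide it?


Factorize 216 by dividing by 3 repeatedly.
Division steps: 3 divides 216 exactly 3 time(s).
Exponent of 3 = 3

3


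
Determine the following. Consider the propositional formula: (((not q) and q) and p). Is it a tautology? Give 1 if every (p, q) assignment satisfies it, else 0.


Check all 4 assignments:
p=0, q=0: 0
p=0, q=1: 0
p=1, q=0: 0
p=1, q=1: 0
Satisfying count = 0/4.
Tautology iff count = 4: no.

0


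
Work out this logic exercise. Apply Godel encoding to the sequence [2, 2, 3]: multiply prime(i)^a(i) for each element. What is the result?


Encode each element as an exponent of the corresponding prime:
  2^2 = 4
  3^2 = 9
  5^3 = 125
Product = 4 * 9 * 125 = 4500

4500


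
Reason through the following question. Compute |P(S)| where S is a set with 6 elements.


The power set of a set with n elements has 2^n elements.
|P(S)| = 2^6 = 64

64


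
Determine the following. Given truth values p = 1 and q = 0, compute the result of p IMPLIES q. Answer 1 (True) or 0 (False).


p = 1, q = 0
Operation: p IMPLIES q
Evaluate: 1 IMPLIES 0 = 0

0
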